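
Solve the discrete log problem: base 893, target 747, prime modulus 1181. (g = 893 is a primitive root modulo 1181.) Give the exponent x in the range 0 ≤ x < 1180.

407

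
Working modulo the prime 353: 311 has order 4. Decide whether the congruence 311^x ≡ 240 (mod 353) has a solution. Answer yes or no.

no

⟨311⟩ has order 4; its elements mod 353 are {1, 42, 311, 352}.
240 is not in this set.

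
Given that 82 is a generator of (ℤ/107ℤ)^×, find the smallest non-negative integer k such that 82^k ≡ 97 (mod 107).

Baby-step giant-step with m = ceil(sqrt(106)) = 11.
Baby table (82^j mod 107 for j=0..10):
  0:1  1:82  2:90  3:104  4:75  5:51  6:9  7:96
  8:61  9:80  10:33
Giant step factor: 82^(-11) ≡ 38 (mod 107).
Scan 97·38^i mod 107 for i = 0, 1, …:
  i=0: 97   i=1: 48   i=2: 5   i=3: 83
  i=4: 51
Match at i=4, j=5: k = 4·11 + 5 = 49.

49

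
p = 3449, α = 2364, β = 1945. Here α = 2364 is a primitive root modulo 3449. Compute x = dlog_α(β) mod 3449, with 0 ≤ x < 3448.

496

Baby-step giant-step with m = ceil(sqrt(3448)) = 59.
Baby table (2364^j mod 3449 for j=0..58):
  0:1  1:2364  2:1116  3:3188  4:367  5:1889  6:2590  7:785
  8:178  9:14  10:2055  11:1828  12:3244  13:1689  14:2303  15:1770
  16:643  17:2492  18:196  19:1178  20:1449  21:579  22:2952  23:1201
  24:637  25:2104  26:398  27:2744  28:2696  29:3041  30:1208  31:3389
  32:3018  33:2020  34:1864  35:2123  36:477  37:3254  38:1186  39:3116
  40:2609  41:864  42:688  43:1953  44:2130  45:3229  46:719  47:2808
  48:2236  49:2036  50:1749  51:2734  52:3199  53:2228  54:369  55:3168
  56:1373  57:263  58:912
Giant step factor: 2364^(-59) ≡ 181 (mod 3449).
Scan 1945·181^i mod 3449 for i = 0, 1, …:
  i=0: 1945   i=1: 247   i=2: 3319   i=3: 613
  i=4: 585   i=5: 2415   i=6: 2541   i=7: 1204
  i=8: 637
Match at i=8, j=24: x = 8·59 + 24 = 496.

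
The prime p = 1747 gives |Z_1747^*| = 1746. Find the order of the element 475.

873

The order of 475 must divide p − 1 = 1746 = 2 · 3^2 · 97.
Divisors: 1, 2, 3, 6, 9, 18, 97, 194, 291, 582, 873, 1746.
Check each in increasing order: 475^1 ≡ 475;  475^2 ≡ 262;  475^3 ≡ 413;  475^6 ≡ 1110;  475^9 ≡ 716;  475^18 ≡ 785;  475^97 ≡ 285;  475^194 ≡ 863;  475^291 ≡ 1375;  475^582 ≡ 371;  475^873 ≡ 1.
Smallest exponent giving 1 is 873.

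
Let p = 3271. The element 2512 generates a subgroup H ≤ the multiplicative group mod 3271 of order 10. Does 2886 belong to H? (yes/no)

⟨2512⟩ has order 10; its elements mod 3271 are {1, 385, 759, 1030, 1096, 2175, 2241, 2512, 2886, 3270}.
2886 is in this set.

yes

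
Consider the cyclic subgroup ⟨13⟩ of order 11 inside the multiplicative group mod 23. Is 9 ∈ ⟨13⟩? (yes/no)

9 ∈ ⟨13⟩ iff 9^11 ≡ 1 (mod 23), since |⟨13⟩| = 11.
9^11 mod 23 = 1.
Since 1 = 1, 9 lies in the subgroup.

yes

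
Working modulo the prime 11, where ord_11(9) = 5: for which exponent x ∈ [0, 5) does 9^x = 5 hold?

Successive powers of 9 modulo 11:
  9^0=1  9^1=9  9^2=4  9^3=3  9^4=5
So 9^4 ≡ 5 (mod 11), giving x = 4.

4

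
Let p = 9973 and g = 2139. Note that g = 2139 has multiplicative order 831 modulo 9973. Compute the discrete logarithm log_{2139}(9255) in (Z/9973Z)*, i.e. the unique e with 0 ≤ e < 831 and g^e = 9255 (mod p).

328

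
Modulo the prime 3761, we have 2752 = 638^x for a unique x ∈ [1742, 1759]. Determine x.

Compute 638^1742 mod 3761 = 1582, then multiply by 638 repeatedly:
  638^1742=1582  638^1743=1368  638^1744=232  638^1745=1337  638^1746=3020
  638^1747=1128  638^1748=1313  638^1749=2752
Found 2752 at exponent 1749.

1749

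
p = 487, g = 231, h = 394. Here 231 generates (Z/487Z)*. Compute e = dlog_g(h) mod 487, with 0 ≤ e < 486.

Baby-step giant-step with m = ceil(sqrt(486)) = 23.
Baby table (231^j mod 487 for j=0..22):
  0:1  1:231  2:278  3:421  4:338  5:158  6:460  7:94
  8:286  9:321  10:127  11:117  12:242  13:384  14:70  15:99
  16:467  17:250  18:284  19:346  20:58  21:249  22:53
Giant step factor: 231^(-23) ≡ 265 (mod 487).
Scan 394·265^i mod 487 for i = 0, 1, …:
  i=0: 394   i=1: 192   i=2: 232   i=3: 118
  i=4: 102   i=5: 245   i=6: 154   i=7: 389
  i=8: 328   i=9: 234     …   i=15: 398
  i=16: 278
Match at i=16, j=2: e = 16·23 + 2 = 370.

370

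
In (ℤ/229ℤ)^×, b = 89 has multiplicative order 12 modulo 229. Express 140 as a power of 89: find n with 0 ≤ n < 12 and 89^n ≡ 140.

7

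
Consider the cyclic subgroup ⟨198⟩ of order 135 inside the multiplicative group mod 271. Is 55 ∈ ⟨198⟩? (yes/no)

yes

55 ∈ ⟨198⟩ iff 55^135 ≡ 1 (mod 271), since |⟨198⟩| = 135.
55^135 mod 271 = 1.
Since 1 = 1, 55 lies in the subgroup.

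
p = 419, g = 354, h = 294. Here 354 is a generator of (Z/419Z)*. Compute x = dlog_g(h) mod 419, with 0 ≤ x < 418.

Baby-step giant-step with m = ceil(sqrt(418)) = 21.
Baby table (354^j mod 419 for j=0..20):
  0:1  1:354  2:35  3:239  4:387  5:404  6:137  7:313
  8:186  9:61  10:225  11:40  12:333  13:143  14:342  15:396
  16:238  17:33  18:369  19:317  20:345
Giant step factor: 354^(-21) ≡ 271 (mod 419).
Scan 294·271^i mod 419 for i = 0, 1, …:
  i=0: 294   i=1: 64   i=2: 165   i=3: 301
  i=4: 285   i=5: 139   i=6: 378   i=7: 202
  i=8: 272   i=9: 387
Match at i=9, j=4: x = 9·21 + 4 = 193.

193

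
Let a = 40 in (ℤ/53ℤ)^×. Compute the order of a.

The order of 40 must divide p − 1 = 52 = 2^2 · 13.
Divisors: 1, 2, 4, 13, 26, 52.
Check each in increasing order: 40^1 ≡ 40;  40^2 ≡ 10;  40^4 ≡ 47;  40^13 ≡ 52;  40^26 ≡ 1.
Smallest exponent giving 1 is 26.

26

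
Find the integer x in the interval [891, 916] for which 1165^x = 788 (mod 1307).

913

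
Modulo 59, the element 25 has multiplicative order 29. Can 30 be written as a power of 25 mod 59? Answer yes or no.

no

30 ∈ ⟨25⟩ iff 30^29 ≡ 1 (mod 59), since |⟨25⟩| = 29.
30^29 mod 59 = 58.
Since 58 ≠ 1, 30 does not lie in the subgroup.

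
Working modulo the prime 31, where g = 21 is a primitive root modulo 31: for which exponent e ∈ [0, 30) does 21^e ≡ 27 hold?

27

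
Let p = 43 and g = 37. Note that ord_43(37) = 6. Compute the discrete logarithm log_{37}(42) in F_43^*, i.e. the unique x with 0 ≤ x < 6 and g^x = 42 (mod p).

Successive powers of 37 modulo 43:
  37^0=1  37^1=37  37^2=36  37^3=42
So 37^3 ≡ 42 (mod 43), giving x = 3.

3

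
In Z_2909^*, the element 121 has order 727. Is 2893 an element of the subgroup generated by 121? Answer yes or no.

no

2893 ∈ ⟨121⟩ iff 2893^727 ≡ 1 (mod 2909), since |⟨121⟩| = 727.
2893^727 mod 2909 = 2908.
Since 2908 ≠ 1, 2893 does not lie in the subgroup.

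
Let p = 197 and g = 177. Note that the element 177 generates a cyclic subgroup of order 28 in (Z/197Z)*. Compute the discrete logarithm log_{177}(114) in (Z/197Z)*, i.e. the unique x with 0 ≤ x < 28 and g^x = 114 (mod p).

Successive powers of 177 modulo 197:
  177^0=1  177^1=177  177^2=6  177^3=77  177^4=36  177^5=68
  177^6=19  177^7=14  177^8=114
So 177^8 ≡ 114 (mod 197), giving x = 8.

8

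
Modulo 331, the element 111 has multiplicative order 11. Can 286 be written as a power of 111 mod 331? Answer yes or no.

⟨111⟩ has order 11; its elements mod 331 are {1, 74, 80, 85, 111, 120, 167, 180, 270, 274, 293}.
286 is not in this set.

no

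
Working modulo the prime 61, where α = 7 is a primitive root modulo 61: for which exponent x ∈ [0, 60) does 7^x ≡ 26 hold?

Successive powers of 7 modulo 61:
  7^0=1  7^1=7  7^2=49  7^3=38  7^4=22  7^5=32
  7^6=41  7^7=43  7^8=57  7^9=33  7^10=48  7^11=31
  7^12=34  7^13=55  7^14=19  7^15=11  7^16=16  7^17=51
  7^18=52  7^19=59  7^20=47  7^21=24  7^22=46  7^23=17
  7^24=58  7^25=40  7^26=36  7^27=8  7^28=56  7^29=26
So 7^29 ≡ 26 (mod 61), giving x = 29.

29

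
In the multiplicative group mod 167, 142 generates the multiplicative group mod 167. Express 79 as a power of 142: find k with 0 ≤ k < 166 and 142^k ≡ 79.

Baby-step giant-step with m = ceil(sqrt(166)) = 13.
Baby table (142^j mod 167 for j=0..12):
  0:1  1:142  2:124  3:73  4:12  5:34  6:152  7:41
  8:144  9:74  10:154  11:158  12:58
Giant step factor: 142^(-13) ≡ 104 (mod 167).
Scan 79·104^i mod 167 for i = 0, 1, …:
  i=0: 79   i=1: 33   i=2: 92   i=3: 49
  i=4: 86   i=5: 93   i=6: 153   i=7: 47
  i=8: 45   i=9: 4   i=10: 82   i=11: 11
  i=12: 142
Match at i=12, j=1: k = 12·13 + 1 = 157.

157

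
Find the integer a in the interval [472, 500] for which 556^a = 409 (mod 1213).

485

Compute 556^472 mod 1213 = 559, then multiply by 556 repeatedly:
  556^472=559  556^473=276  556^474=618  556^475=329  556^476=974
  556^477=546  556^478=326  556^479=519  556^480=1083  556^481=500
  556^482=223  556^483=262  556^484=112  556^485=409
Found 409 at exponent 485.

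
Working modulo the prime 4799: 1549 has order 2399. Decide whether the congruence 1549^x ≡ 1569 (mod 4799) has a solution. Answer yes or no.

1569 ∈ ⟨1549⟩ iff 1569^2399 ≡ 1 (mod 4799), since |⟨1549⟩| = 2399.
1569^2399 mod 4799 = 4798.
Since 4798 ≠ 1, 1569 does not lie in the subgroup.

no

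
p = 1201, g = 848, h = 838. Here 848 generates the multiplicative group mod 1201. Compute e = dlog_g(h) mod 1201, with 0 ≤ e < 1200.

1170

Baby-step giant-step with m = ceil(sqrt(1200)) = 35.
Baby table (848^j mod 1201 for j=0..34):
  0:1  1:848  2:906  3:849  4:553  5:554  6:201  7:1107
  8:755  9:107  10:661  11:862  12:768  13:322  14:429  15:1090
  16:751  17:318  18:640  19:1069  20:958  21:508  22:826  23:265
  24:133  25:1091  26:398  27:23  28:288  29:421  30:311  31:709
  32:732  33:1020  34:240
Giant step factor: 848^(-35) ≡ 279 (mod 1201).
Scan 838·279^i mod 1201 for i = 0, 1, …:
  i=0: 838   i=1: 808   i=2: 845   i=3: 359
  i=4: 478   i=5: 51   i=6: 1018   i=7: 586
  i=8: 158   i=9: 846     …   i=32: 90
  i=33: 1090
Match at i=33, j=15: e = 33·35 + 15 = 1170.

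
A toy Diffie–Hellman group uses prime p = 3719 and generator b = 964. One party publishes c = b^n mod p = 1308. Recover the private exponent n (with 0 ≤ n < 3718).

Baby-step giant-step with m = ceil(sqrt(3718)) = 61.
Baby table (964^j mod 3719 for j=0..60):
  0:1  1:964  2:3265  3:1186  4:1571  5:811  6:814  7:3706
  8:2344  9:2183  10:3177  11:1891  12:614  13:575  14:169  15:2999
  16:1373  17:3327  18:1450  19:3175  20:3682  21:1522  22:1922  23:746
  24:1377  25:3464  26:3353  27:481  28:2528  29:1047  30:1459  31:694
  32:3315  33:1039  34:1185  35:607  36:1265  37:3347  38:2135  39:1533
  40:1369  41:3190  42:3266  43:2150  44:1117  45:1997  46:2385  47:798
  48:3158  49:2170  50:1802  51:355  52:72  53:2466  54:783  55:3574
  56:1542  57:2607  58:2823  59:2783  60:1413
Giant step factor: 964^(-61) ≡ 1715 (mod 3719).
Scan 1308·1715^i mod 3719 for i = 0, 1, …:
  i=0: 1308   i=1: 663   i=2: 2750   i=3: 558
  i=4: 1187   i=5: 1412   i=6: 511   i=7: 2400
  i=8: 2786   i=9: 2794     …   i=23: 1824
  i=24: 481
Match at i=24, j=27: n = 24·61 + 27 = 1491.

1491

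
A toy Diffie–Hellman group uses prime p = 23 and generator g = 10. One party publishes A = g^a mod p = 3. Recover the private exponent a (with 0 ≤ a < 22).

20

Successive powers of 10 modulo 23:
  10^0=1  10^1=10  10^2=8  10^3=11  10^4=18  10^5=19
  10^6=6  10^7=14  10^8=2  10^9=20  10^10=16  10^11=22
  10^12=13  10^13=15  10^14=12  10^15=5  10^16=4  10^17=17
  10^18=9  10^19=21  10^20=3
So 10^20 ≡ 3 (mod 23), giving a = 20.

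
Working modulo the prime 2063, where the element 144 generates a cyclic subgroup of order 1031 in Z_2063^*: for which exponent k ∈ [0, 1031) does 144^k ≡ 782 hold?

951

Baby-step giant-step with m = ceil(sqrt(1031)) = 33.
Baby table (144^j mod 2063 for j=0..32):
  0:1  1:144  2:106  3:823  4:921  5:592  6:665  7:862
  8:348  9:600  10:1817  11:1710  12:743  13:1779  14:364  15:841
  16:1450  17:437  18:1038  19:936  20:689  21:192  22:829  23:1785
  24:1228  25:1477  26:199  27:1837  28:464  29:800  30:1735  31:217
  32:303
Giant step factor: 144^(-33) ≡ 227 (mod 2063).
Scan 782·227^i mod 2063 for i = 0, 1, …:
  i=0: 782   i=1: 96   i=2: 1162   i=3: 1773
  i=4: 186   i=5: 962   i=6: 1759   i=7: 1134
  i=8: 1606   i=9: 1474     …   i=27: 308
  i=28: 1837
Match at i=28, j=27: k = 28·33 + 27 = 951.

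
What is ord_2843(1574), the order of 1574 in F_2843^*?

2842

The order of 1574 must divide p − 1 = 2842 = 2 · 7^2 · 29.
Divisors: 1, 2, 7, 14, 29, 49, 58, 98, 203, 406, 1421, 2842.
Check each in increasing order: 1574^1 ≡ 1574;  1574^2 ≡ 1223;  1574^7 ≡ 2368;  1574^14 ≡ 1028;  1574^29 ≡ 1262;  1574^49 ≡ 605;  1574^58 ≡ 564;  1574^98 ≡ 2121;  1574^203 ≡ 1185;  1574^406 ≡ 2626;  1574^1421 ≡ 2842;  1574^2842 ≡ 1.
Smallest exponent giving 1 is 2842.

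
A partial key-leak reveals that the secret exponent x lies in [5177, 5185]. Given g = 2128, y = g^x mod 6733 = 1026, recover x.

Compute 2128^5177 mod 6733 = 1026, then multiply by 2128 repeatedly:
  2128^5177=1026
Found 1026 at exponent 5177.

5177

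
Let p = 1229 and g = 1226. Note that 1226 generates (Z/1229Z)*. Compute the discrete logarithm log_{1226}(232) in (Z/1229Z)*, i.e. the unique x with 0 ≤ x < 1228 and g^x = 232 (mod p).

972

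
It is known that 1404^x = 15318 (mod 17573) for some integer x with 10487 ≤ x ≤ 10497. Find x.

10490

Compute 1404^10487 mod 17573 = 373, then multiply by 1404 repeatedly:
  1404^10487=373  1404^10488=14075  1404^10489=9248  1404^10490=15318
Found 15318 at exponent 10490.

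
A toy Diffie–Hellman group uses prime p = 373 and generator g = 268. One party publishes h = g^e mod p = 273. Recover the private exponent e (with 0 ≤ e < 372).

122

Baby-step giant-step with m = ceil(sqrt(372)) = 20.
Baby table (268^j mod 373 for j=0..19):
  0:1  1:268  2:208  3:167  4:369  5:47  6:287  7:78
  8:16  9:185  10:344  11:61  12:309  13:6  14:116  15:129
  16:256  17:349  18:282  19:230
Giant step factor: 268^(-20) ≡ 267 (mod 373).
Scan 273·267^i mod 373 for i = 0, 1, …:
  i=0: 273   i=1: 156   i=2: 249   i=3: 89
  i=4: 264   i=5: 364   i=6: 208
Match at i=6, j=2: e = 6·20 + 2 = 122.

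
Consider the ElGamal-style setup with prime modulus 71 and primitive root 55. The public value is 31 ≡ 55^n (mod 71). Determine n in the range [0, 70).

69

Baby-step giant-step with m = ceil(sqrt(70)) = 9.
Baby table (55^j mod 71 for j=0..8):
  0:1  1:55  2:43  3:22  4:3  5:23  6:58  7:66
  8:9
Giant step factor: 55^(-9) ≡ 35 (mod 71).
Scan 31·35^i mod 71 for i = 0, 1, …:
  i=0: 31   i=1: 20   i=2: 61   i=3: 5
  i=4: 33   i=5: 19   i=6: 26   i=7: 58
Match at i=7, j=6: n = 7·9 + 6 = 69.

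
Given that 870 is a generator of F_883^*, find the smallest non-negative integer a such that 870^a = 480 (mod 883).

655

Baby-step giant-step with m = ceil(sqrt(882)) = 30.
Baby table (870^j mod 883 for j=0..29):
  0:1  1:870  2:169  3:452  4:305  5:450  6:331  7:112
  8:310  9:385  10:293  11:606  12:69  13:869  14:182  15:283
  16:736  17:145  18:764  19:664  20:198  21:75  22:791  23:313
  24:346  25:800  26:196  27:101  28:453  29:292
Giant step factor: 870^(-30) ≡ 786 (mod 883).
Scan 480·786^i mod 883 for i = 0, 1, …:
  i=0: 480   i=1: 239   i=2: 658   i=3: 633
  i=4: 409   i=5: 62   i=6: 167   i=7: 578
  i=8: 446   i=9: 5     …   i=20: 720
  i=21: 800
Match at i=21, j=25: a = 21·30 + 25 = 655.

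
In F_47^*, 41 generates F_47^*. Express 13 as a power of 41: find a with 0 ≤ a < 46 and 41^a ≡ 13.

13

Baby-step giant-step with m = ceil(sqrt(46)) = 7.
Baby table (41^j mod 47 for j=0..6):
  0:1  1:41  2:36  3:19  4:27  5:26  6:32
Giant step factor: 41^(-7) ≡ 35 (mod 47).
Scan 13·35^i mod 47 for i = 0, 1, …:
  i=0: 13   i=1: 32
Match at i=1, j=6: a = 1·7 + 6 = 13.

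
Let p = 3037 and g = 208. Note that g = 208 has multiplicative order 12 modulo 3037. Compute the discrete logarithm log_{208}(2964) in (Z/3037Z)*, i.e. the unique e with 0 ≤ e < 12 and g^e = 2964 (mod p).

Successive powers of 208 modulo 3037:
  208^0=1  208^1=208  208^2=746  208^3=281  208^4=745  208^5=73
  208^6=3036  208^7=2829  208^8=2291  208^9=2756  208^10=2292  208^11=2964
So 208^11 ≡ 2964 (mod 3037), giving e = 11.

11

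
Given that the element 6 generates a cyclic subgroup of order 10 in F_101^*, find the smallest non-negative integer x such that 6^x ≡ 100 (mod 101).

Successive powers of 6 modulo 101:
  6^0=1  6^1=6  6^2=36  6^3=14  6^4=84  6^5=100
So 6^5 ≡ 100 (mod 101), giving x = 5.

5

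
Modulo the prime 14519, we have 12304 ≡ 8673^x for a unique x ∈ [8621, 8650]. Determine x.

Compute 8673^8621 mod 14519 = 2132, then multiply by 8673 repeatedly:
  8673^8621=2132  8673^8622=8149  8673^8623=12304
Found 12304 at exponent 8623.

8623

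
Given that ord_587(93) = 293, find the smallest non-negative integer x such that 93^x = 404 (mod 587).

Baby-step giant-step with m = ceil(sqrt(293)) = 18.
Baby table (93^j mod 587 for j=0..17):
  0:1  1:93  2:431  3:167  4:269  5:363  6:300  7:311
  8:160  9:205  10:281  11:305  12:189  13:554  14:453  15:452
  16:359  17:515
Giant step factor: 93^(-18) ≡ 447 (mod 587).
Scan 404·447^i mod 587 for i = 0, 1, …:
  i=0: 404   i=1: 379   i=2: 357   i=3: 502
  i=4: 160
Match at i=4, j=8: x = 4·18 + 8 = 80.

80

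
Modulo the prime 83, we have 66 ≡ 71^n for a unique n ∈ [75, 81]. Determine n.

75

Compute 71^75 mod 83 = 66, then multiply by 71 repeatedly:
  71^75=66
Found 66 at exponent 75.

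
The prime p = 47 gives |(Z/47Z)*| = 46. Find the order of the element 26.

The order of 26 must divide p − 1 = 46 = 2 · 23.
Divisors: 1, 2, 23, 46.
Check each in increasing order: 26^1 ≡ 26;  26^2 ≡ 18;  26^23 ≡ 46;  26^46 ≡ 1.
Smallest exponent giving 1 is 46.

46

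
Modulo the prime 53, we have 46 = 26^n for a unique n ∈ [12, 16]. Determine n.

12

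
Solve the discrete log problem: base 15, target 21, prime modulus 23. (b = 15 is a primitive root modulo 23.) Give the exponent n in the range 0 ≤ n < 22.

15

Successive powers of 15 modulo 23:
  15^0=1  15^1=15  15^2=18  15^3=17  15^4=2  15^5=7
  15^6=13  15^7=11  15^8=4  15^9=14  15^10=3  15^11=22
  15^12=8  15^13=5  15^14=6  15^15=21
So 15^15 ≡ 21 (mod 23), giving n = 15.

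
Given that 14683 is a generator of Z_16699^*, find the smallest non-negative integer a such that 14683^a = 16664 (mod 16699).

9806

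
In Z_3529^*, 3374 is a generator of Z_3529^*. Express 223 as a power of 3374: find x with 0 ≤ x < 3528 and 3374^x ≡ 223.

Baby-step giant-step with m = ceil(sqrt(3528)) = 60.
Baby table (3374^j mod 3529 for j=0..59):
  0:1  1:3374  2:2851  3:2749  4:914  5:3019  6:1412  7:3467
  8:2552  9:3217  10:2483  11:3325  12:3388  13:681  14:315  15:581
  16:1699  17:1330  18:2061  19:1684  20:126  21:1644  22:2797  23:532
  24:2236  25:2791  26:1462  27:2775  28:413  29:3036  30:2306  31:2528
  32:3408  33:1110  34:871  35:2626  36:2334  37:1717  38:2069  39:444
  40:1760  41:2462  42:3051  43:3510  44:2945  45:2295  46:704  47:279
  48:2632  49:1404  50:1178  51:918  52:2399  53:2229  54:347  55:2679
  56:1177  57:1073  58:3077  59:3009
Giant step factor: 3374^(-60) ≡ 2751 (mod 3529).
Scan 223·2751^i mod 3529 for i = 0, 1, …:
  i=0: 223   i=1: 2956   i=2: 1140   i=3: 2388
  i=4: 1919   i=5: 3314   i=6: 1407   i=7: 2873
  i=8: 2192   i=9: 2660     …   i=40: 2063
  i=41: 681
Match at i=41, j=13: x = 41·60 + 13 = 2473.

2473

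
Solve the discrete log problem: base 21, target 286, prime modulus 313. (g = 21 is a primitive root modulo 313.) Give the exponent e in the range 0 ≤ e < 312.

204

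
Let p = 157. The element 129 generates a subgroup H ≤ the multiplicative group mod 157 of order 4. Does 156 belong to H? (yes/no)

yes

⟨129⟩ has order 4; its elements mod 157 are {1, 28, 129, 156}.
156 is in this set.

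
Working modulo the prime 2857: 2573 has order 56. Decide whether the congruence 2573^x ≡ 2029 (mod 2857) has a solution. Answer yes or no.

no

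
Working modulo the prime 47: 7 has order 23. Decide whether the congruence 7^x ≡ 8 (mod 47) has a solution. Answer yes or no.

8 ∈ ⟨7⟩ iff 8^23 ≡ 1 (mod 47), since |⟨7⟩| = 23.
8^23 mod 47 = 1.
Since 1 = 1, 8 lies in the subgroup.

yes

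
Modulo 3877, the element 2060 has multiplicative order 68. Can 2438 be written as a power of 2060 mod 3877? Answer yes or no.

yes

2438 ∈ ⟨2060⟩ iff 2438^68 ≡ 1 (mod 3877), since |⟨2060⟩| = 68.
2438^68 mod 3877 = 1.
Since 1 = 1, 2438 lies in the subgroup.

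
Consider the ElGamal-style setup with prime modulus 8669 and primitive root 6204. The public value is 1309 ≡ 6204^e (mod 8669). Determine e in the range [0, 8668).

3771

Baby-step giant-step with m = ceil(sqrt(8668)) = 94.
Baby table (6204^j mod 8669 for j=0..93):
  0:1  1:6204  2:7925  3:4801  4:7389  5:8353  6:7399  7:1041
  8:8628  9:5706  10:4497  11:2546  12:466  13:4287  14:56  15:664
  16:1681  17:117  18:6341  19:8311  20:6901  21:6282  22:6373  23:7452
  24:431  25:3872  26:89  27:6009  28:3136  29:2508  30:7446  31:6552
  32:8336  33:5959  34:5020  35:5032  36:1459  37:1200  38:6798  39:107
  40:4984  41:7082  42:2236  43:1744  44:864  45:2814  46:7359  47:4282
  48:3712  49:4384  50:3683  51:6517  52:7921  53:5992  54:1696  55:6487
  56:3850  57:2305  58:5039  59:1542  60:4661  61:5729  62:8485  63:2772
  64:6861  65:854  66:1457  67:6130  68:8286  69:7843  70:7544  71:7714
  72:4776  73:8331  74:946  75:71  76:7034  77:7859  78:2780  79:4479
  80:3571  81:5189  82:4559  83:5758  84:6352  85:7203  86:7386  87:7079
  88:962  89:3976  90:3799  91:6654  92:8307  93:8092
Giant step factor: 6204^(-94) ≡ 1619 (mod 8669).
Scan 1309·1619^i mod 8669 for i = 0, 1, …:
  i=0: 1309   i=1: 4035   i=2: 4908   i=3: 5248
  i=4: 892   i=5: 5094   i=6: 2967   i=7: 947
  i=8: 7449   i=9: 1352     …   i=39: 8526
  i=40: 2546
Match at i=40, j=11: e = 40·94 + 11 = 3771.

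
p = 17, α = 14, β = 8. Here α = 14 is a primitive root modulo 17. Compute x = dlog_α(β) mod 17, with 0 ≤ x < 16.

10

Successive powers of 14 modulo 17:
  14^0=1  14^1=14  14^2=9  14^3=7  14^4=13  14^5=12
  14^6=15  14^7=6  14^8=16  14^9=3  14^10=8
So 14^10 ≡ 8 (mod 17), giving x = 10.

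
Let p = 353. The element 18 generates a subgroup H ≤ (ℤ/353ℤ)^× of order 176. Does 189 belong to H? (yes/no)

yes

189 ∈ ⟨18⟩ iff 189^176 ≡ 1 (mod 353), since |⟨18⟩| = 176.
189^176 mod 353 = 1.
Since 1 = 1, 189 lies in the subgroup.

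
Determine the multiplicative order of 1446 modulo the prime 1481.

740

The order of 1446 must divide p − 1 = 1480 = 2^3 · 5 · 37.
Divisors: 1, 2, 4, 5, 8, 10, 20, 37, 40, 74, 148, 185, 296, 370, 740, 1480.
Check each in increasing order: 1446^1 ≡ 1446;  1446^2 ≡ 1225;  1446^4 ≡ 372;  1446^5 ≡ 309;  1446^8 ≡ 651;  1446^10 ≡ 697;  1446^20 ≡ 41;  1446^37 ≡ 443;  1446^40 ≡ 200;  1446^74 ≡ 757;  1446^148 ≡ 1383;  1446^185 ≡ 1016;  1446^296 ≡ 718;  1446^370 ≡ 1480;  1446^740 ≡ 1.
Smallest exponent giving 1 is 740.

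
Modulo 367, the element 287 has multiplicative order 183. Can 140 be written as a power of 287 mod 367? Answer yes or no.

no

140 ∈ ⟨287⟩ iff 140^183 ≡ 1 (mod 367), since |⟨287⟩| = 183.
140^183 mod 367 = 366.
Since 366 ≠ 1, 140 does not lie in the subgroup.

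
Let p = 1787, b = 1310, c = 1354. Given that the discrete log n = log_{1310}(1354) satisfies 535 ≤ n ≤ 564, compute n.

Compute 1310^535 mod 1787 = 633, then multiply by 1310 repeatedly:
  1310^535=633  1310^536=62  1310^537=805  1310^538=220  1310^539=493
  1310^540=723  1310^541=20  1310^542=1182  1310^543=878  1310^544=1139
  1310^545=1732  1310^546=1217  1310^547=266  1310^548=1782  1310^549=598
  1310^550=674  1310^551=162  1310^552=1354
Found 1354 at exponent 552.

552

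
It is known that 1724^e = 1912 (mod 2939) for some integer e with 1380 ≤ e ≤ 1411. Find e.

1384

Compute 1724^1380 mod 2939 = 488, then multiply by 1724 repeatedly:
  1724^1380=488  1724^1381=758  1724^1382=1876  1724^1383=1324  1724^1384=1912
Found 1912 at exponent 1384.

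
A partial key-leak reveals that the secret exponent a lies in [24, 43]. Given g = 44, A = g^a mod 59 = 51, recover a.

42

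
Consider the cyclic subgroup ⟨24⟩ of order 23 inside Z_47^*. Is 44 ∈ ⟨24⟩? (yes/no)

no

⟨24⟩ has order 23; its elements mod 47 are {1, 2, 3, 4, 6, 7, 8, 9, 12, 14, 16, 17, 18, 21, 24, 25, 27, 28, 32, 34, 36, 37, 42}.
44 is not in this set.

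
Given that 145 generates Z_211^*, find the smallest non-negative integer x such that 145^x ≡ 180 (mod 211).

50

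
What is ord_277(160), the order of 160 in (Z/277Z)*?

The order of 160 must divide p − 1 = 276 = 2^2 · 3 · 23.
Divisors: 1, 2, 3, 4, 6, 12, 23, 46, 69, 92, 138, 276.
Check each in increasing order: 160^1 ≡ 160;  160^2 ≡ 116;  160^3 ≡ 1.
Smallest exponent giving 1 is 3.

3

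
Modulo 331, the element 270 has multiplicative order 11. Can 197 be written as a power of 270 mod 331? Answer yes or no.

⟨270⟩ has order 11; its elements mod 331 are {1, 74, 80, 85, 111, 120, 167, 180, 270, 274, 293}.
197 is not in this set.

no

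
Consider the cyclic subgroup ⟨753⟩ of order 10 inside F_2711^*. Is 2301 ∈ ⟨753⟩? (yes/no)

yes

2301 ∈ ⟨753⟩ iff 2301^10 ≡ 1 (mod 2711), since |⟨753⟩| = 10.
2301^10 mod 2711 = 1.
Since 1 = 1, 2301 lies in the subgroup.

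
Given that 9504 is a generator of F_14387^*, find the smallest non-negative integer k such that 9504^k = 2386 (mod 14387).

8127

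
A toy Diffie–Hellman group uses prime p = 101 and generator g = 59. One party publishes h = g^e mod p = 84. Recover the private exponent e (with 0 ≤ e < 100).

20

Successive powers of 59 modulo 101:
  59^0=1  59^1=59  59^2=47  59^3=46  59^4=88  59^5=41
  59^6=96  59^7=8  59^8=68  59^9=73  59^10=65  59^11=98
  59^12=25  59^13=61  59^14=64  59^15=39  59^16=79  59^17=15
  59^18=77  59^19=99  59^20=84
So 59^20 ≡ 84 (mod 101), giving e = 20.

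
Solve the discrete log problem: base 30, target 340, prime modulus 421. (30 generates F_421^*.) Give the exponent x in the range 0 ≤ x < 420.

Baby-step giant-step with m = ceil(sqrt(420)) = 21.
Baby table (30^j mod 421 for j=0..20):
  0:1  1:30  2:58  3:56  4:417  5:301  6:189  7:197
  8:16  9:59  10:86  11:54  12:357  13:185  14:77  15:205
  16:256  17:102  18:113  19:22  20:239
Giant step factor: 30^(-21) ≡ 162 (mod 421).
Scan 340·162^i mod 421 for i = 0, 1, …:
  i=0: 340   i=1: 350   i=2: 286   i=3: 22
Match at i=3, j=19: x = 3·21 + 19 = 82.

82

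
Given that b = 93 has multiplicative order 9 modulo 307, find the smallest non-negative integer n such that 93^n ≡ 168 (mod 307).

7

Successive powers of 93 modulo 307:
  93^0=1  93^1=93  93^2=53  93^3=17  93^4=46  93^5=287
  93^6=289  93^7=168
So 93^7 ≡ 168 (mod 307), giving n = 7.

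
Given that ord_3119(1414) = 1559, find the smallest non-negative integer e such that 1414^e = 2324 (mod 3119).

Baby-step giant-step with m = ceil(sqrt(1559)) = 40.
Baby table (1414^j mod 3119 for j=0..39):
  0:1  1:1414  2:117  3:131  4:1213  5:2851  6:1566  7:2953
  8:2320  9:2411  10:87  11:1377  12:822  13:2040  14:2604  15:1636
  16:2125  17:1153  18:2224  19:784  20:1331  21:1277  22:2896  23:2816
  24:1980  25:1977  26:854  27:503  28:110  29:2709  30:394  31:1934
  32:2432  33:1710  34:715  35:454  36:2561  37:95  38:213  39:1758
Giant step factor: 1414^(-40) ≡ 1811 (mod 3119).
Scan 2324·1811^i mod 3119 for i = 0, 1, …:
  i=0: 2324   i=1: 1233   i=2: 2878   i=3: 209
  i=4: 1100   i=5: 2178   i=6: 1942   i=7: 1849
  i=8: 1852   i=9: 1047     …   i=17: 115
  i=18: 2411
Match at i=18, j=9: e = 18·40 + 9 = 729.

729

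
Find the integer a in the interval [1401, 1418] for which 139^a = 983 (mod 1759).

1412

Compute 139^1401 mod 1759 = 1381, then multiply by 139 repeatedly:
  139^1401=1381  139^1402=228  139^1403=30  139^1404=652  139^1405=919
  139^1406=1093  139^1407=653  139^1408=1058  139^1409=1065  139^1410=279
  139^1411=83  139^1412=983
Found 983 at exponent 1412.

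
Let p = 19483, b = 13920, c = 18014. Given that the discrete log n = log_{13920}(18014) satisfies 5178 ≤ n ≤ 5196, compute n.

5190

Compute 13920^5178 mod 19483 = 9473, then multiply by 13920 repeatedly:
  13920^5178=9473  13920^5179=3216  13920^5180=14269  13920^5181=14778  13920^5182=8246
  13920^5183=9967  13920^5184=2197  13920^5185=13413  13920^5186=3371  13920^5187=9256
  13920^5188=2441  13920^5189=368  13920^5190=18014
Found 18014 at exponent 5190.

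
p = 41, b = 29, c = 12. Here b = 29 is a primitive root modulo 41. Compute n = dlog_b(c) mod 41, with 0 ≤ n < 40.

Successive powers of 29 modulo 41:
  29^0=1  29^1=29  29^2=21  29^3=35  29^4=31  29^5=38
  29^6=36  29^7=19  29^8=18  29^9=30  29^10=9  29^11=15
  29^12=25  29^13=28  29^14=33  29^15=14  29^16=37  29^17=7
  29^18=39  29^19=24  29^20=40  29^21=12
So 29^21 ≡ 12 (mod 41), giving n = 21.

21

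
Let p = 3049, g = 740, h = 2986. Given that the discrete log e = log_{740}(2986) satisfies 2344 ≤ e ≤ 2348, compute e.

2346

Compute 740^2344 mod 3049 = 1682, then multiply by 740 repeatedly:
  740^2344=1682  740^2345=688  740^2346=2986
Found 2986 at exponent 2346.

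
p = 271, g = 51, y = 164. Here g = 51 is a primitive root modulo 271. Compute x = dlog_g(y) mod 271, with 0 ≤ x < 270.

52

Baby-step giant-step with m = ceil(sqrt(270)) = 17.
Baby table (51^j mod 271 for j=0..16):
  0:1  1:51  2:162  3:132  4:228  5:246  6:80  7:15
  8:223  9:262  10:83  11:168  12:167  13:116  14:225  15:93
  16:136
Giant step factor: 51^(-17) ≡ 101 (mod 271).
Scan 164·101^i mod 271 for i = 0, 1, …:
  i=0: 164   i=1: 33   i=2: 81   i=3: 51
Match at i=3, j=1: x = 3·17 + 1 = 52.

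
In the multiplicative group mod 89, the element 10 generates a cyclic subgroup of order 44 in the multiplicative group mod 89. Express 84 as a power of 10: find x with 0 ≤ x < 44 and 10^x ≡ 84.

31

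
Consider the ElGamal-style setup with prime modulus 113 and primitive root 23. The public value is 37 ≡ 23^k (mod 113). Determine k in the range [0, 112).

Baby-step giant-step with m = ceil(sqrt(112)) = 11.
Baby table (23^j mod 113 for j=0..10):
  0:1  1:23  2:77  3:76  4:53  5:89  6:13  7:73
  8:97  9:84  10:11
Giant step factor: 23^(-11) ≡ 67 (mod 113).
Scan 37·67^i mod 113 for i = 0, 1, …:
  i=0: 37   i=1: 106   i=2: 96   i=3: 104
  i=4: 75   i=5: 53
Match at i=5, j=4: k = 5·11 + 4 = 59.

59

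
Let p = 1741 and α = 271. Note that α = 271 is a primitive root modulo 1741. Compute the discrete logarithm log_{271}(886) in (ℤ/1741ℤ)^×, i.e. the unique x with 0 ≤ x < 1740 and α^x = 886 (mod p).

Baby-step giant-step with m = ceil(sqrt(1740)) = 42.
Baby table (271^j mod 1741 for j=0..41):
  0:1  1:271  2:319  3:1140  4:783  5:1532  6:814  7:1228
  8:257  9:7  10:156  11:492  12:1016  13:258  14:278  15:475
  16:1632  17:58  18:49  19:1092  20:1703  21:148  22:65  23:205
  24:1584  25:978  26:406  27:343  28:680  29:1475  30:1036  31:455
  32:1435  33:642  34:1623  35:1101  36:660  37:1278  38:1620  39:288
  40:1444  41:1340
Giant step factor: 271^(-42) ≡ 769 (mod 1741).
Scan 886·769^i mod 1741 for i = 0, 1, …:
  i=0: 886   i=1: 603   i=2: 601   i=3: 804
  i=4: 221   i=5: 1072   i=6: 875   i=7: 849
  i=8: 6   i=9: 1132     …   i=21: 311
  i=22: 642
Match at i=22, j=33: x = 22·42 + 33 = 957.

957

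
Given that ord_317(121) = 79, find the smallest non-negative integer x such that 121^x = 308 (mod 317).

Baby-step giant-step with m = ceil(sqrt(79)) = 9.
Baby table (121^j mod 317 for j=0..8):
  0:1  1:121  2:59  3:165  4:311  5:225  6:280  7:278
  8:36
Giant step factor: 121^(-9) ≡ 259 (mod 317).
Scan 308·259^i mod 317 for i = 0, 1, …:
  i=0: 308   i=1: 205   i=2: 156   i=3: 145
  i=4: 149   i=5: 234   i=6: 59
Match at i=6, j=2: x = 6·9 + 2 = 56.

56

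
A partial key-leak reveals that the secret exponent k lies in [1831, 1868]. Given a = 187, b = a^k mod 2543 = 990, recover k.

Compute 187^1831 mod 2543 = 2111, then multiply by 187 repeatedly:
  187^1831=2111  187^1832=592  187^1833=1355  187^1834=1628  187^1835=1819
  187^1836=1934  187^1837=552  187^1838=1504  187^1839=1518  187^1840=1593
  187^1841=360  187^1842=1202  187^1843=990
Found 990 at exponent 1843.

1843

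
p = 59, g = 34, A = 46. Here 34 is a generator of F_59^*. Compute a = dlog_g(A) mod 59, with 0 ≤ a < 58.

Baby-step giant-step with m = ceil(sqrt(58)) = 8.
Baby table (34^j mod 59 for j=0..7):
  0:1  1:34  2:35  3:10  4:45  5:55  6:41  7:37
Giant step factor: 34^(-8) ≡ 28 (mod 59).
Scan 46·28^i mod 59 for i = 0, 1, …:
  i=0: 46   i=1: 49   i=2: 15   i=3: 7
  i=4: 19   i=5: 1
Match at i=5, j=0: a = 5·8 + 0 = 40.

40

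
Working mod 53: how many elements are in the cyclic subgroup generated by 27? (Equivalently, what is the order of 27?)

52

The order of 27 must divide p − 1 = 52 = 2^2 · 13.
Divisors: 1, 2, 4, 13, 26, 52.
Check each in increasing order: 27^1 ≡ 27;  27^2 ≡ 40;  27^4 ≡ 10;  27^13 ≡ 23;  27^26 ≡ 52;  27^52 ≡ 1.
Smallest exponent giving 1 is 52.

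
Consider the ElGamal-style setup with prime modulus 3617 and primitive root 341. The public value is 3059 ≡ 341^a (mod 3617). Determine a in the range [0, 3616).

2461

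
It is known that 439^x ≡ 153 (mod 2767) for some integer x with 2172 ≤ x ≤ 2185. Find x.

2176

Compute 439^2172 mod 2767 = 2198, then multiply by 439 repeatedly:
  439^2172=2198  439^2173=2006  439^2174=728  439^2175=1387  439^2176=153
Found 153 at exponent 2176.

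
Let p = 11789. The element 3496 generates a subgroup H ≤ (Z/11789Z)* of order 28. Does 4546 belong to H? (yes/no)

yes

4546 ∈ ⟨3496⟩ iff 4546^28 ≡ 1 (mod 11789), since |⟨3496⟩| = 28.
4546^28 mod 11789 = 1.
Since 1 = 1, 4546 lies in the subgroup.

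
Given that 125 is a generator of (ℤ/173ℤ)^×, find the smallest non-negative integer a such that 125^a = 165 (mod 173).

Baby-step giant-step with m = ceil(sqrt(172)) = 14.
Baby table (125^j mod 173 for j=0..13):
  0:1  1:125  2:55  3:128  4:84  5:120  6:122  7:26
  8:136  9:46  10:41  11:108  12:6  13:58
Giant step factor: 125^(-14) ≡ 54 (mod 173).
Scan 165·54^i mod 173 for i = 0, 1, …:
  i=0: 165   i=1: 87   i=2: 27   i=3: 74
  i=4: 17   i=5: 53   i=6: 94   i=7: 59
  i=8: 72   i=9: 82   i=10: 103   i=11: 26
Match at i=11, j=7: a = 11·14 + 7 = 161.

161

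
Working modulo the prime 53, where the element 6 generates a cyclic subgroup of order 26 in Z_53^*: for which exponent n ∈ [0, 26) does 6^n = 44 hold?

Successive powers of 6 modulo 53:
  6^0=1  6^1=6  6^2=36  6^3=4  6^4=24  6^5=38
  6^6=16  6^7=43  6^8=46  6^9=11  6^10=13  6^11=25
  6^12=44
So 6^12 ≡ 44 (mod 53), giving n = 12.

12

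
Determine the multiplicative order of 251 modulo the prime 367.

The order of 251 must divide p − 1 = 366 = 2 · 3 · 61.
Divisors: 1, 2, 3, 6, 61, 122, 183, 366.
Check each in increasing order: 251^1 ≡ 251;  251^2 ≡ 244;  251^3 ≡ 322;  251^6 ≡ 190;  251^61 ≡ 283;  251^122 ≡ 83;  251^183 ≡ 1.
Smallest exponent giving 1 is 183.

183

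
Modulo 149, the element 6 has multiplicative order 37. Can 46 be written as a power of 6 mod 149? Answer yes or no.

yes

46 ∈ ⟨6⟩ iff 46^37 ≡ 1 (mod 149), since |⟨6⟩| = 37.
46^37 mod 149 = 1.
Since 1 = 1, 46 lies in the subgroup.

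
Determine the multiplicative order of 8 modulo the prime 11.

10

The order of 8 must divide p − 1 = 10 = 2 · 5.
Divisors: 1, 2, 5, 10.
Check each in increasing order: 8^1 ≡ 8;  8^2 ≡ 9;  8^5 ≡ 10;  8^10 ≡ 1.
Smallest exponent giving 1 is 10.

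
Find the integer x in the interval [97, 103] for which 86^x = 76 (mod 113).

Compute 86^97 mod 113 = 76, then multiply by 86 repeatedly:
  86^97=76
Found 76 at exponent 97.

97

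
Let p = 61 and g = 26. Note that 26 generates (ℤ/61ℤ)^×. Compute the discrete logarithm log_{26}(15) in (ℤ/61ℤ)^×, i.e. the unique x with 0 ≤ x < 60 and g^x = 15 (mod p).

8

Successive powers of 26 modulo 61:
  26^0=1  26^1=26  26^2=5  26^3=8  26^4=25  26^5=40
  26^6=3  26^7=17  26^8=15
So 26^8 ≡ 15 (mod 61), giving x = 8.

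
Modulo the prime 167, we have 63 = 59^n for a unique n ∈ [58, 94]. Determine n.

60

Compute 59^58 mod 167 = 4, then multiply by 59 repeatedly:
  59^58=4  59^59=69  59^60=63
Found 63 at exponent 60.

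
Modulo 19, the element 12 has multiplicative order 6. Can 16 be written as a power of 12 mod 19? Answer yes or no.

16 ∈ ⟨12⟩ iff 16^6 ≡ 1 (mod 19), since |⟨12⟩| = 6.
16^6 mod 19 = 7.
Since 7 ≠ 1, 16 does not lie in the subgroup.

no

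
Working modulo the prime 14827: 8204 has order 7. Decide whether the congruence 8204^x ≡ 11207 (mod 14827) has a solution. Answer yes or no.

⟨8204⟩ has order 7; its elements mod 14827 are {1, 1264, 5783, 5863, 8204, 11207, 12159}.
11207 is in this set.

yes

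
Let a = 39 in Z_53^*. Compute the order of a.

The order of 39 must divide p − 1 = 52 = 2^2 · 13.
Divisors: 1, 2, 4, 13, 26, 52.
Check each in increasing order: 39^1 ≡ 39;  39^2 ≡ 37;  39^4 ≡ 44;  39^13 ≡ 30;  39^26 ≡ 52;  39^52 ≡ 1.
Smallest exponent giving 1 is 52.

52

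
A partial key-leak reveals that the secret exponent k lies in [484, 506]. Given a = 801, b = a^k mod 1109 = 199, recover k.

Compute 801^484 mod 1109 = 1079, then multiply by 801 repeatedly:
  801^484=1079  801^485=368  801^486=883  801^487=850  801^488=1033
  801^489=119  801^490=1054  801^491=305  801^492=325  801^493=819
  801^494=600  801^495=403  801^496=84  801^497=744  801^498=411
  801^499=947  801^500=1100  801^501=554  801^502=154  801^503=255
  801^504=199
Found 199 at exponent 504.

504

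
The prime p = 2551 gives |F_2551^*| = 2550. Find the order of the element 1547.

1275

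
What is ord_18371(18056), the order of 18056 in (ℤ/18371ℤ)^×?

18370

The order of 18056 must divide p − 1 = 18370 = 2 · 5 · 11 · 167.
Divisors: 1, 2, 5, 10, 11, 22, 55, 110, 167, 334, 835, 1670, 1837, 3674, 9185, 18370.
Check each in increasing order: 18056^1 ≡ 18056;  18056^2 ≡ 7370;  18056^5 ≡ 7350;  18056^10 ≡ 11760;  18056^11 ≡ 6542;  18056^22 ≡ 11705;  18056^55 ≡ 12571;  18056^110 ≡ 2699;  18056^167 ≡ 5906;  18056^334 ≡ 12678;  18056^835 ≡ 4597;  18056^1670 ≡ 5759;  18056^1837 ≡ 7933;  18056^3674 ≡ 11814;  18056^9185 ≡ 18370;  18056^18370 ≡ 1.
Smallest exponent giving 1 is 18370.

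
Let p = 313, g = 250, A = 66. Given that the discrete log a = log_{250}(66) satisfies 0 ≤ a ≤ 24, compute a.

Compute 250^0 mod 313 = 1, then multiply by 250 repeatedly:
  250^0=1  250^1=250  250^2=213  250^3=40  250^4=297
  250^5=69  250^6=35  250^7=299  250^8=256  250^9=148
  250^10=66
Found 66 at exponent 10.

10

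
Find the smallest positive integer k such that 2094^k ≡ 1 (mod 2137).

2136

The order of 2094 must divide p − 1 = 2136 = 2^3 · 3 · 89.
Divisors: 1, 2, 3, 4, 6, 8, 12, 24, 89, 178, 267, 356, 534, 712, 1068, 2136.
Check each in increasing order: 2094^1 ≡ 2094;  2094^2 ≡ 1849;  2094^3 ≡ 1699;  2094^4 ≡ 1738;  2094^6 ≡ 1651;  2094^8 ≡ 1063;  2094^12 ≡ 1126;  2094^24 ≡ 635;  2094^89 ≡ 105;  2094^178 ≡ 340;  2094^267 ≡ 1508;  2094^356 ≡ 202;  2094^534 ≡ 296;  2094^712 ≡ 201;  2094^1068 ≡ 2136;  2094^2136 ≡ 1.
Smallest exponent giving 1 is 2136.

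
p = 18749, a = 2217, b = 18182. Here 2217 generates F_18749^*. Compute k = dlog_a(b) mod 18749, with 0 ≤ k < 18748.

11019

Baby-step giant-step with m = ceil(sqrt(18748)) = 137.
Baby table (2217^j mod 18749 for j=0..136):
  0:1  1:2217  2:2851  3:2254  4:9884  5:13996  6:18286  7:4724
  8:11166  9:6342  10:17213  11:7006  12:8130  13:6421  14:4866  15:7247
  16:17455  17:18548  18:4359  19:8168  20:15671  21:710  22:17903  23:18067
  24:6675  25:5514  26:190  27:8752  28:16718  29:15782  30:3060  31:15631
  32:5775  33:16357  34:2903  35:5044  36:8144  37:18710  38:7282  39:1305
  40:5839  41:8253  42:16626  43:18057  44:3254  45:14502  46:15148  47:3657
  48:8001  49:1663  50:12067  51:16465  52:17351  53:12968  54:7839  55:17489
  56:181  57:7548  58:9808  59:14245  60:7849  61:2161  62:9942  63:11339
  64:14903  65:4213  66:3219  67:11903  68:9108  69:18512  70:18292  71:18026
  72:9523  73:1117  74:1521  75:15986  76:5352  77:16016  78:15615  79:7801
  80:8239  81:4337  82:15641  83:9196  84:7369  85:6694  86:10139  87:16861
  88:14080  89:17024  90:471  91:13012  92:11642  93:11690  94:5612  95:11217
  96:6915  97:12622  98:9466  99:5991  100:7755  101:2  102:4434  103:5702
  104:4508  105:1019  106:9243  107:17823  108:9448  109:3583  110:12684  111:15677
  112:14012  113:16260  114:12842  115:9732  116:14494  117:16161  118:18347  119:8718
  120:16336  121:12593  122:1420  123:17057  124:17385  125:13350  126:11028  127:380
  128:17504  129:14687  130:12815  131:6120  132:12513  133:11550  134:13965  135:5806
  136:10088
Giant step factor: 2217^(-137) ≡ 15115 (mod 18749).
Scan 18182·15115^i mod 18749 for i = 0, 1, …:
  i=0: 18182   i=1: 16837   i=2: 11078   i=3: 15400
  i=4: 2165   i=5: 6970   i=6: 919   i=7: 16425
  i=8: 8366   i=9: 8834     …   i=79: 3685
  i=80: 14245
Match at i=80, j=59: k = 80·137 + 59 = 11019.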